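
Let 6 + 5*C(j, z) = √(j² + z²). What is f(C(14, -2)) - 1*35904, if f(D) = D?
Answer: -179526/5 + 2*√2 ≈ -35902.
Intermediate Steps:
C(j, z) = -6/5 + √(j² + z²)/5
f(C(14, -2)) - 1*35904 = (-6/5 + √(14² + (-2)²)/5) - 1*35904 = (-6/5 + √(196 + 4)/5) - 35904 = (-6/5 + √200/5) - 35904 = (-6/5 + (10*√2)/5) - 35904 = (-6/5 + 2*√2) - 35904 = -179526/5 + 2*√2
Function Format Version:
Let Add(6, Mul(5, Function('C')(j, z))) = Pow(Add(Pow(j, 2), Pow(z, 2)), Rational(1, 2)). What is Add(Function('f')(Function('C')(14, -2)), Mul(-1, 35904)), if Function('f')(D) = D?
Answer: Add(Rational(-179526, 5), Mul(2, Pow(2, Rational(1, 2)))) ≈ -35902.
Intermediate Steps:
Function('C')(j, z) = Add(Rational(-6, 5), Mul(Rational(1, 5), Pow(Add(Pow(j, 2), Pow(z, 2)), Rational(1, 2))))
Add(Function('f')(Function('C')(14, -2)), Mul(-1, 35904)) = Add(Add(Rational(-6, 5), Mul(Rational(1, 5), Pow(Add(Pow(14, 2), Pow(-2, 2)), Rational(1, 2)))), Mul(-1, 35904)) = Add(Add(Rational(-6, 5), Mul(Rational(1, 5), Pow(Add(196, 4), Rational(1, 2)))), -35904) = Add(Add(Rational(-6, 5), Mul(Rational(1, 5), Pow(200, Rational(1, 2)))), -35904) = Add(Add(Rational(-6, 5), Mul(Rational(1, 5), Mul(10, Pow(2, Rational(1, 2))))), -35904) = Add(Add(Rational(-6, 5), Mul(2, Pow(2, Rational(1, 2)))), -35904) = Add(Rational(-179526, 5), Mul(2, Pow(2, Rational(1, 2))))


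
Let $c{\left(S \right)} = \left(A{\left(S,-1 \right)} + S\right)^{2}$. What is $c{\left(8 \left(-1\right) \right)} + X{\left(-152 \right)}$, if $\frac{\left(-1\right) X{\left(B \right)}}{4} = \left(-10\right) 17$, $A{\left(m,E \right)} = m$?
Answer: $936$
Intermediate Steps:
$X{\left(B \right)} = 680$ ($X{\left(B \right)} = - 4 \left(\left(-10\right) 17\right) = \left(-4\right) \left(-170\right) = 680$)
$c{\left(S \right)} = 4 S^{2}$ ($c{\left(S \right)} = \left(S + S\right)^{2} = \left(2 S\right)^{2} = 4 S^{2}$)
$c{\left(8 \left(-1\right) \right)} + X{\left(-152 \right)} = 4 \left(8 \left(-1\right)\right)^{2} + 680 = 4 \left(-8\right)^{2} + 680 = 4 \cdot 64 + 680 = 256 + 680 = 936$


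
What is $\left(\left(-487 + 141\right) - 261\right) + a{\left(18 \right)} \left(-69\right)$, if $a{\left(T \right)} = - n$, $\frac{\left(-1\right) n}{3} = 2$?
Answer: $-1021$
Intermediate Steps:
$n = -6$ ($n = \left(-3\right) 2 = -6$)
$a{\left(T \right)} = 6$ ($a{\left(T \right)} = \left(-1\right) \left(-6\right) = 6$)
$\left(\left(-487 + 141\right) - 261\right) + a{\left(18 \right)} \left(-69\right) = \left(\left(-487 + 141\right) - 261\right) + 6 \left(-69\right) = \left(-346 - 261\right) - 414 = -607 - 414 = -1021$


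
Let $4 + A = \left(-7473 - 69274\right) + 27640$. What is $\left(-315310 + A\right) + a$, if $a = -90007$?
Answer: $-454428$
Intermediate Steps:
$A = -49111$ ($A = -4 + \left(\left(-7473 - 69274\right) + 27640\right) = -4 + \left(-76747 + 27640\right) = -4 - 49107 = -49111$)
$\left(-315310 + A\right) + a = \left(-315310 - 49111\right) - 90007 = -364421 - 90007 = -454428$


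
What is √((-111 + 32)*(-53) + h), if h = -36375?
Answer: 2*I*√8047 ≈ 179.41*I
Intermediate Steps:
√((-111 + 32)*(-53) + h) = √((-111 + 32)*(-53) - 36375) = √(-79*(-53) - 36375) = √(4187 - 36375) = √(-32188) = 2*I*√8047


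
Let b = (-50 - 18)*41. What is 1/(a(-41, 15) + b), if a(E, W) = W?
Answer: -1/2773 ≈ -0.00036062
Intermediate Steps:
b = -2788 (b = -68*41 = -2788)
1/(a(-41, 15) + b) = 1/(15 - 2788) = 1/(-2773) = -1/2773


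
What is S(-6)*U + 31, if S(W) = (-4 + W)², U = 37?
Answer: 3731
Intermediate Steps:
S(-6)*U + 31 = (-4 - 6)²*37 + 31 = (-10)²*37 + 31 = 100*37 + 31 = 3700 + 31 = 3731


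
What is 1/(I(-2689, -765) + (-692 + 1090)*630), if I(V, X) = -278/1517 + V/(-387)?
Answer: 587079/147208160087 ≈ 3.9881e-6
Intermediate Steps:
I(V, X) = -278/1517 - V/387 (I(V, X) = -278*1/1517 + V*(-1/387) = -278/1517 - V/387)
1/(I(-2689, -765) + (-692 + 1090)*630) = 1/((-278/1517 - 1/387*(-2689)) + (-692 + 1090)*630) = 1/((-278/1517 + 2689/387) + 398*630) = 1/(3971627/587079 + 250740) = 1/(147208160087/587079) = 587079/147208160087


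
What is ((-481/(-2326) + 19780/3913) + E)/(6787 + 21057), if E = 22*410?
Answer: 1910341051/5893628104 ≈ 0.32414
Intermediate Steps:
E = 9020
((-481/(-2326) + 19780/3913) + E)/(6787 + 21057) = ((-481/(-2326) + 19780/3913) + 9020)/(6787 + 21057) = ((-481*(-1/2326) + 19780*(1/3913)) + 9020)/27844 = ((481/2326 + 460/91) + 9020)*(1/27844) = (1113731/211666 + 9020)*(1/27844) = (1910341051/211666)*(1/27844) = 1910341051/5893628104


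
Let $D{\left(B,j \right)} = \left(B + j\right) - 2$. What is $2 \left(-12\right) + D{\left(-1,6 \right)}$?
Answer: $-21$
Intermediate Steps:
$D{\left(B,j \right)} = -2 + B + j$
$2 \left(-12\right) + D{\left(-1,6 \right)} = 2 \left(-12\right) - -3 = -24 + 3 = -21$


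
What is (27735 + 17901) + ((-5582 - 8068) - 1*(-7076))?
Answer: 39062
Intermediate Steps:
(27735 + 17901) + ((-5582 - 8068) - 1*(-7076)) = 45636 + (-13650 + 7076) = 45636 - 6574 = 39062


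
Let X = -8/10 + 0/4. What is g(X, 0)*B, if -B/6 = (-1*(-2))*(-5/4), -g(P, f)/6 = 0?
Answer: 0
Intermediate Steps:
X = -4/5 (X = -8*1/10 + 0*(1/4) = -4/5 + 0 = -4/5 ≈ -0.80000)
g(P, f) = 0 (g(P, f) = -6*0 = 0)
B = 15 (B = -6*(-1*(-2))*(-5/4) = -12*(-5*1/4) = -12*(-5)/4 = -6*(-5/2) = 15)
g(X, 0)*B = 0*15 = 0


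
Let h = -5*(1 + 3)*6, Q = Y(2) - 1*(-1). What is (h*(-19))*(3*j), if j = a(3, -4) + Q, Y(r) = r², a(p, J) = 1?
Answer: 41040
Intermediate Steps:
Q = 5 (Q = 2² - 1*(-1) = 4 + 1 = 5)
h = -120 (h = -5*4*6 = -20*6 = -120)
j = 6 (j = 1 + 5 = 6)
(h*(-19))*(3*j) = (-120*(-19))*(3*6) = 2280*18 = 41040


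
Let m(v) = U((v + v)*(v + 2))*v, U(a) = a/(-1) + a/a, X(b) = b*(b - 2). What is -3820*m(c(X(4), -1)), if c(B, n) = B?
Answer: 4859040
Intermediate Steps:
X(b) = b*(-2 + b)
U(a) = 1 - a (U(a) = a*(-1) + 1 = -a + 1 = 1 - a)
m(v) = v*(1 - 2*v*(2 + v)) (m(v) = (1 - (v + v)*(v + 2))*v = (1 - 2*v*(2 + v))*v = v*(1 - 2*v*(2 + v)))
-3820*m(c(X(4), -1)) = -(-3820)*4*(-2 + 4)*(-1 + 2*(4*(-2 + 4))*(2 + 4*(-2 + 4))) = -(-3820)*4*2*(-1 + 2*(4*2)*(2 + 4*2)) = -(-3820)*8*(-1 + 2*8*(2 + 8)) = -(-3820)*8*(-1 + 2*8*10) = -(-3820)*8*(-1 + 160) = -(-3820)*8*159 = -3820*(-1272) = 4859040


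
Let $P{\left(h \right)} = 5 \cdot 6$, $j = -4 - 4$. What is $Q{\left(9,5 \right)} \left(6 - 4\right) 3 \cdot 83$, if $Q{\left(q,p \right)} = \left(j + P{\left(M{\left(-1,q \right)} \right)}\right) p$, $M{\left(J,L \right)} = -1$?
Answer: $54780$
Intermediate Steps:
$j = -8$
$P{\left(h \right)} = 30$
$Q{\left(q,p \right)} = 22 p$ ($Q{\left(q,p \right)} = \left(-8 + 30\right) p = 22 p$)
$Q{\left(9,5 \right)} \left(6 - 4\right) 3 \cdot 83 = 22 \cdot 5 \left(6 - 4\right) 3 \cdot 83 = 110 \cdot 2 \cdot 3 \cdot 83 = 110 \cdot 6 \cdot 83 = 660 \cdot 83 = 54780$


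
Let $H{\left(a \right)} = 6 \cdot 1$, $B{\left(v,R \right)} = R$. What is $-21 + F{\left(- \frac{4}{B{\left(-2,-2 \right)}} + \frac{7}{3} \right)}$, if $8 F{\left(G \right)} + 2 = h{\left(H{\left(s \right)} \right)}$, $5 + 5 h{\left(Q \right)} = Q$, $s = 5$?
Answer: $- \frac{849}{40} \approx -21.225$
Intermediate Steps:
$H{\left(a \right)} = 6$
$h{\left(Q \right)} = -1 + \frac{Q}{5}$
$F{\left(G \right)} = - \frac{9}{40}$ ($F{\left(G \right)} = - \frac{1}{4} + \frac{-1 + \frac{1}{5} \cdot 6}{8} = - \frac{1}{4} + \frac{-1 + \frac{6}{5}}{8} = - \frac{1}{4} + \frac{1}{8} \cdot \frac{1}{5} = - \frac{1}{4} + \frac{1}{40} = - \frac{9}{40}$)
$-21 + F{\left(- \frac{4}{B{\left(-2,-2 \right)}} + \frac{7}{3} \right)} = -21 - \frac{9}{40} = - \frac{849}{40}$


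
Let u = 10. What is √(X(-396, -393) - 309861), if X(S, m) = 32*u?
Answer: I*√309541 ≈ 556.36*I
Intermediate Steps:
X(S, m) = 320 (X(S, m) = 32*10 = 320)
√(X(-396, -393) - 309861) = √(320 - 309861) = √(-309541) = I*√309541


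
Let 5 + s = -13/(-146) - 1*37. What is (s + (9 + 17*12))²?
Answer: 623950441/21316 ≈ 29271.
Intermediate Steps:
s = -6119/146 (s = -5 + (-13/(-146) - 1*37) = -5 + (-13*(-1/146) - 37) = -5 + (13/146 - 37) = -5 - 5389/146 = -6119/146 ≈ -41.911)
(s + (9 + 17*12))² = (-6119/146 + (9 + 17*12))² = (-6119/146 + (9 + 204))² = (-6119/146 + 213)² = (24979/146)² = 623950441/21316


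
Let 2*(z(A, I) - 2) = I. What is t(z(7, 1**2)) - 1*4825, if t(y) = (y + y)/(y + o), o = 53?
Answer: -535565/111 ≈ -4824.9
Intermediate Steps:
z(A, I) = 2 + I/2
t(y) = 2*y/(53 + y) (t(y) = (y + y)/(y + 53) = (2*y)/(53 + y) = 2*y/(53 + y))
t(z(7, 1**2)) - 1*4825 = 2*(2 + (1/2)*1**2)/(53 + (2 + (1/2)*1**2)) - 1*4825 = 2*(2 + (1/2)*1)/(53 + (2 + (1/2)*1)) - 4825 = 2*(2 + 1/2)/(53 + (2 + 1/2)) - 4825 = 2*(5/2)/(53 + 5/2) - 4825 = 2*(5/2)/(111/2) - 4825 = 2*(5/2)*(2/111) - 4825 = 10/111 - 4825 = -535565/111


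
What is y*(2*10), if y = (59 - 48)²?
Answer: 2420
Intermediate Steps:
y = 121 (y = 11² = 121)
y*(2*10) = 121*(2*10) = 121*20 = 2420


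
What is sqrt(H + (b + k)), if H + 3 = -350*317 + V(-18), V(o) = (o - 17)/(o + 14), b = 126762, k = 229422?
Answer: sqrt(980959)/2 ≈ 495.22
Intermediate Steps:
V(o) = (-17 + o)/(14 + o)
H = -443777/4 (H = -3 + (-350*317 + (-17 - 18)/(14 - 18)) = -3 + (-110950 - 35/(-4)) = -3 + (-110950 - 1/4*(-35)) = -3 + (-110950 + 35/4) = -3 - 443765/4 = -443777/4 ≈ -1.1094e+5)
sqrt(H + (b + k)) = sqrt(-443777/4 + (126762 + 229422)) = sqrt(-443777/4 + 356184) = sqrt(980959/4) = sqrt(980959)/2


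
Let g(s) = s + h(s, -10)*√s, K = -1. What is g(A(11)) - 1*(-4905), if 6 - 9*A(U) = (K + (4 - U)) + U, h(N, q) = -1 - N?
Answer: 14716/3 - 4*√3/9 ≈ 4904.6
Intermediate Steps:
A(U) = ⅓ (A(U) = ⅔ - ((-1 + (4 - U)) + U)/9 = ⅔ - ((3 - U) + U)/9 = ⅔ - ⅑*3 = ⅔ - ⅓ = ⅓)
g(s) = s + √s*(-1 - s) (g(s) = s + (-1 - s)*√s = s + √s*(-1 - s))
g(A(11)) - 1*(-4905) = (⅓ - √(⅓)*(1 + ⅓)) - 1*(-4905) = (⅓ - 1*√3/3*4/3) + 4905 = (⅓ - 4*√3/9) + 4905 = 14716/3 - 4*√3/9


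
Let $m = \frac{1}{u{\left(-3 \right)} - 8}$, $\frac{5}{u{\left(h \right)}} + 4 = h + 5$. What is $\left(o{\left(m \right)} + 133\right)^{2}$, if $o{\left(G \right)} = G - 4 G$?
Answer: $\frac{870489}{49} \approx 17765.0$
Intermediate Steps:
$u{\left(h \right)} = \frac{5}{1 + h}$ ($u{\left(h \right)} = \frac{5}{-4 + \left(h + 5\right)} = \frac{5}{-4 + \left(5 + h\right)} = \frac{5}{1 + h}$)
$m = - \frac{2}{21}$ ($m = \frac{1}{\frac{5}{1 - 3} - 8} = \frac{1}{\frac{5}{-2} - 8} = \frac{1}{5 \left(- \frac{1}{2}\right) - 8} = \frac{1}{- \frac{5}{2} - 8} = \frac{1}{- \frac{21}{2}} = - \frac{2}{21} \approx -0.095238$)
$o{\left(G \right)} = - 3 G$ ($o{\left(G \right)} = G - 4 G = - 3 G$)
$\left(o{\left(m \right)} + 133\right)^{2} = \left(\left(-3\right) \left(- \frac{2}{21}\right) + 133\right)^{2} = \left(\frac{2}{7} + 133\right)^{2} = \left(\frac{933}{7}\right)^{2} = \frac{870489}{49}$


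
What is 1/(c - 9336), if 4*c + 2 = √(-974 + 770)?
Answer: -18673/174340490 - I*√51/174340490 ≈ -0.00010711 - 4.0963e-8*I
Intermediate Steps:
c = -½ + I*√51/2 (c = -½ + √(-974 + 770)/4 = -½ + √(-204)/4 = -½ + (2*I*√51)/4 = -½ + I*√51/2 ≈ -0.5 + 3.5707*I)
1/(c - 9336) = 1/((-½ + I*√51/2) - 9336) = 1/(-18673/2 + I*√51/2)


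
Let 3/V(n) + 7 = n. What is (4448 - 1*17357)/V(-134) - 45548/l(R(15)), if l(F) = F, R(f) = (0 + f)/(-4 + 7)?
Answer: 2988067/5 ≈ 5.9761e+5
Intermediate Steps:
V(n) = 3/(-7 + n)
R(f) = f/3
(4448 - 1*17357)/V(-134) - 45548/l(R(15)) = (4448 - 1*17357)/((3/(-7 - 134))) - 45548/((⅓)*15) = (4448 - 17357)/((3/(-141))) - 45548/5 = -12909/(3*(-1/141)) - 45548*⅕ = -12909/(-1/47) - 45548/5 = -12909*(-47) - 45548/5 = 606723 - 45548/5 = 2988067/5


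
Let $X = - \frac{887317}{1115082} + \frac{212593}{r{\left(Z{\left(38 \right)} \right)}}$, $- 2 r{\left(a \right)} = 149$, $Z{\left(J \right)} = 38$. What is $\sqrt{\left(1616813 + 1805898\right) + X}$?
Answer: $\frac{\sqrt{10489421441926674395426}}{55382406} \approx 1849.3$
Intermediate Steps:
$r{\left(a \right)} = - \frac{149}{2}$ ($r{\left(a \right)} = \left(- \frac{1}{2}\right) 149 = - \frac{149}{2}$)
$X = - \frac{474249465485}{166147218}$ ($X = - \frac{887317}{1115082} + \frac{212593}{- \frac{149}{2}} = \left(-887317\right) \frac{1}{1115082} + 212593 \left(- \frac{2}{149}\right) = - \frac{887317}{1115082} - \frac{425186}{149} = - \frac{474249465485}{166147218} \approx -2854.4$)
$\sqrt{\left(1616813 + 1805898\right) + X} = \sqrt{\left(1616813 + 1805898\right) - \frac{474249465485}{166147218}} = \sqrt{3422711 - \frac{474249465485}{166147218}} = \sqrt{\frac{568199661202513}{166147218}} = \frac{\sqrt{10489421441926674395426}}{55382406}$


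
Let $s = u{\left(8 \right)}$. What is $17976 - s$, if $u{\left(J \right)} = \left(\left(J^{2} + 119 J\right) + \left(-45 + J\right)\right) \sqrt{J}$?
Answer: $17976 - 1958 \sqrt{2} \approx 15207.0$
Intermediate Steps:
$u{\left(J \right)} = \sqrt{J} \left(-45 + J^{2} + 120 J\right)$ ($u{\left(J \right)} = \left(-45 + J^{2} + 120 J\right) \sqrt{J} = \sqrt{J} \left(-45 + J^{2} + 120 J\right)$)
$s = 1958 \sqrt{2}$ ($s = \sqrt{8} \left(-45 + 8^{2} + 120 \cdot 8\right) = 2 \sqrt{2} \left(-45 + 64 + 960\right) = 2 \sqrt{2} \cdot 979 = 1958 \sqrt{2} \approx 2769.0$)
$17976 - s = 17976 - 1958 \sqrt{2}$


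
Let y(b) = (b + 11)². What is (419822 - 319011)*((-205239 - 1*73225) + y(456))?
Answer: -6086464125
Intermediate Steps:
y(b) = (11 + b)²
(419822 - 319011)*((-205239 - 1*73225) + y(456)) = (419822 - 319011)*((-205239 - 1*73225) + (11 + 456)²) = 100811*((-205239 - 73225) + 467²) = 100811*(-278464 + 218089) = 100811*(-60375) = -6086464125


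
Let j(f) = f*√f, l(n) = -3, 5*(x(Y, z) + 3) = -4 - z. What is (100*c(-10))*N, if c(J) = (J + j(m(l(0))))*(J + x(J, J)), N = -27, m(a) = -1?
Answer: -318600 - 31860*I ≈ -3.186e+5 - 31860.0*I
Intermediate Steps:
x(Y, z) = -19/5 - z/5 (x(Y, z) = -3 + (-4 - z)/5 = -3 + (-⅘ - z/5) = -19/5 - z/5)
j(f) = f^(3/2)
c(J) = (-19/5 + 4*J/5)*(J - I) (c(J) = (J + (-1)^(3/2))*(J + (-19/5 - J/5)) = (J - I)*(-19/5 + 4*J/5) = (-19/5 + 4*J/5)*(J - I))
(100*c(-10))*N = (100*((⅘)*(-10)² + 19*I/5 - ⅕*(-10)*(19 + 4*I)))*(-27) = (100*((⅘)*100 + 19*I/5 + (38 + 8*I)))*(-27) = (100*(80 + 19*I/5 + (38 + 8*I)))*(-27) = (100*(118 + 59*I/5))*(-27) = (11800 + 1180*I)*(-27) = -318600 - 31860*I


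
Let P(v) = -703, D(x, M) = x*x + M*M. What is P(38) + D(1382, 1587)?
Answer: 4427790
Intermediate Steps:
D(x, M) = M² + x² (D(x, M) = x² + M² = M² + x²)
P(38) + D(1382, 1587) = -703 + (1587² + 1382²) = -703 + (2518569 + 1909924) = -703 + 4428493 = 4427790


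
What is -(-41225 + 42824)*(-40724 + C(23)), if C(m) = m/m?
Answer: 65116077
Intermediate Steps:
C(m) = 1
-(-41225 + 42824)*(-40724 + C(23)) = -(-41225 + 42824)*(-40724 + 1) = -1599*(-40723) = -1*(-65116077) = 65116077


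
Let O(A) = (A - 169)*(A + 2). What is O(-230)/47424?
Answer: 399/208 ≈ 1.9183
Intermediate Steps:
O(A) = (-169 + A)*(2 + A)
O(-230)/47424 = (-338 + (-230)² - 167*(-230))/47424 = (-338 + 52900 + 38410)*(1/47424) = 90972*(1/47424) = 399/208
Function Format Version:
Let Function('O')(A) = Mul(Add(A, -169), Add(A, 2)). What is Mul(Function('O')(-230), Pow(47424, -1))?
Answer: Rational(399, 208) ≈ 1.9183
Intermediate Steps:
Function('O')(A) = Mul(Add(-169, A), Add(2, A))
Mul(Function('O')(-230), Pow(47424, -1)) = Mul(Add(-338, Pow(-230, 2), Mul(-167, -230)), Pow(47424, -1)) = Mul(Add(-338, 52900, 38410), Rational(1, 47424)) = Mul(90972, Rational(1, 47424)) = Rational(399, 208)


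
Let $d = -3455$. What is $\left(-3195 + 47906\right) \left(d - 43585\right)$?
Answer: $-2103205440$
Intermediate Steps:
$\left(-3195 + 47906\right) \left(d - 43585\right) = \left(-3195 + 47906\right) \left(-3455 - 43585\right) = 44711 \left(-47040\right) = -2103205440$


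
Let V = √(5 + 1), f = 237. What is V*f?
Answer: 237*√6 ≈ 580.53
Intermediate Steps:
V = √6 ≈ 2.4495
V*f = √6*237 = 237*√6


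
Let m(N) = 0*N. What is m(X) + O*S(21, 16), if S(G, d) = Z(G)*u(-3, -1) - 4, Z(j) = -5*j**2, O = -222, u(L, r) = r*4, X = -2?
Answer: -1957152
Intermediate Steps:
u(L, r) = 4*r
m(N) = 0
S(G, d) = -4 + 20*G**2 (S(G, d) = (-5*G**2)*(4*(-1)) - 4 = -5*G**2*(-4) - 4 = 20*G**2 - 4 = -4 + 20*G**2)
m(X) + O*S(21, 16) = 0 - 222*(-4 + 20*21**2) = 0 - 222*(-4 + 20*441) = 0 - 222*(-4 + 8820) = 0 - 222*8816 = 0 - 1957152 = -1957152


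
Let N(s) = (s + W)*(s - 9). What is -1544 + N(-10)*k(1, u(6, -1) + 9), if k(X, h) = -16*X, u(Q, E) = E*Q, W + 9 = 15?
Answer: -2760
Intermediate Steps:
W = 6 (W = -9 + 15 = 6)
N(s) = (-9 + s)*(6 + s) (N(s) = (s + 6)*(s - 9) = (6 + s)*(-9 + s) = (-9 + s)*(6 + s))
-1544 + N(-10)*k(1, u(6, -1) + 9) = -1544 + (-54 + (-10)² - 3*(-10))*(-16*1) = -1544 + (-54 + 100 + 30)*(-16) = -1544 + 76*(-16) = -1544 - 1216 = -2760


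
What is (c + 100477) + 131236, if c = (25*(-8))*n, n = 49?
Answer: 221913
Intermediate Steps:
c = -9800 (c = (25*(-8))*49 = -200*49 = -9800)
(c + 100477) + 131236 = (-9800 + 100477) + 131236 = 90677 + 131236 = 221913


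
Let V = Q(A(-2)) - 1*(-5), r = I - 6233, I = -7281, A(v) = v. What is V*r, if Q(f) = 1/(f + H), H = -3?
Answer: -324336/5 ≈ -64867.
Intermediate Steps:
Q(f) = 1/(-3 + f) (Q(f) = 1/(f - 3) = 1/(-3 + f))
r = -13514 (r = -7281 - 6233 = -13514)
V = 24/5 (V = 1/(-3 - 2) - 1*(-5) = 1/(-5) + 5 = -⅕ + 5 = 24/5 ≈ 4.8000)
V*r = (24/5)*(-13514) = -324336/5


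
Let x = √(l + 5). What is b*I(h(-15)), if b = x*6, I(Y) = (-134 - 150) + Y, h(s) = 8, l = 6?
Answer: -1656*√11 ≈ -5492.3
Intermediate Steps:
x = √11 (x = √(6 + 5) = √11 ≈ 3.3166)
I(Y) = -284 + Y
b = 6*√11 (b = √11*6 = 6*√11 ≈ 19.900)
b*I(h(-15)) = (6*√11)*(-284 + 8) = (6*√11)*(-276) = -1656*√11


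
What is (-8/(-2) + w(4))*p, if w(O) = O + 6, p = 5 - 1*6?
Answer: -14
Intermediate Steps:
p = -1 (p = 5 - 6 = -1)
w(O) = 6 + O
(-8/(-2) + w(4))*p = (-8/(-2) + (6 + 4))*(-1) = (-8*(-1/2) + 10)*(-1) = (4 + 10)*(-1) = 14*(-1) = -14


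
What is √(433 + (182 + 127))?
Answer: √742 ≈ 27.240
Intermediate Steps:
√(433 + (182 + 127)) = √(433 + 309) = √742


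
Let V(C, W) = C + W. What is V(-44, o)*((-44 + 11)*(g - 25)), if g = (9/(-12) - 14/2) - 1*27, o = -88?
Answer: -260271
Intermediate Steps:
g = -139/4 (g = (9*(-1/12) - 14*½) - 27 = (-¾ - 7) - 27 = -31/4 - 27 = -139/4 ≈ -34.750)
V(-44, o)*((-44 + 11)*(g - 25)) = (-44 - 88)*((-44 + 11)*(-139/4 - 25)) = -(-4356)*(-239)/4 = -132*7887/4 = -260271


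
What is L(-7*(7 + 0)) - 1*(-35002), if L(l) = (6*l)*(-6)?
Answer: 36766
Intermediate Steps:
L(l) = -36*l
L(-7*(7 + 0)) - 1*(-35002) = -(-252)*(7 + 0) - 1*(-35002) = -(-252)*7 + 35002 = -36*(-49) + 35002 = 1764 + 35002 = 36766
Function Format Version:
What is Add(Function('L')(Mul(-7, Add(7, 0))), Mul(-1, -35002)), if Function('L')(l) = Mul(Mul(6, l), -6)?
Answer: 36766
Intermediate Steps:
Function('L')(l) = Mul(-36, l)
Add(Function('L')(Mul(-7, Add(7, 0))), Mul(-1, -35002)) = Add(Mul(-36, Mul(-7, Add(7, 0))), Mul(-1, -35002)) = Add(Mul(-36, Mul(-7, 7)), 35002) = Add(Mul(-36, -49), 35002) = Add(1764, 35002) = 36766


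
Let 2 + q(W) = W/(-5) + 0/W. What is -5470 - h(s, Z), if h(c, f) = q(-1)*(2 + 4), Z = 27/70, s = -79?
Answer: -27296/5 ≈ -5459.2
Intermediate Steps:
q(W) = -2 - W/5 (q(W) = -2 + (W/(-5) + 0/W) = -2 + (W*(-⅕) + 0) = -2 + (-W/5 + 0) = -2 - W/5)
Z = 27/70 (Z = 27*(1/70) = 27/70 ≈ 0.38571)
h(c, f) = -54/5 (h(c, f) = (-2 - ⅕*(-1))*(2 + 4) = (-2 + ⅕)*6 = -9/5*6 = -54/5)
-5470 - h(s, Z) = -5470 - 1*(-54/5) = -5470 + 54/5 = -27296/5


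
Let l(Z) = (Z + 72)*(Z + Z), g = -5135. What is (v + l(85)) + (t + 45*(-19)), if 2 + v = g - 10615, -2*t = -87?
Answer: 20253/2 ≈ 10127.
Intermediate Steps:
t = 87/2 (t = -1/2*(-87) = 87/2 ≈ 43.500)
l(Z) = 2*Z*(72 + Z) (l(Z) = (72 + Z)*(2*Z) = 2*Z*(72 + Z))
v = -15752 (v = -2 + (-5135 - 10615) = -2 - 15750 = -15752)
(v + l(85)) + (t + 45*(-19)) = (-15752 + 2*85*(72 + 85)) + (87/2 + 45*(-19)) = (-15752 + 2*85*157) + (87/2 - 855) = (-15752 + 26690) - 1623/2 = 10938 - 1623/2 = 20253/2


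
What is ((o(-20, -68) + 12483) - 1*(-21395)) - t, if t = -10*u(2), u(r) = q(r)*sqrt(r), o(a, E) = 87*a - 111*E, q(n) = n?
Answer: 39686 + 20*sqrt(2) ≈ 39714.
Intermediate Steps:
o(a, E) = -111*E + 87*a
u(r) = r**(3/2) (u(r) = r*sqrt(r) = r**(3/2))
t = -20*sqrt(2) ≈ -28.284
((o(-20, -68) + 12483) - 1*(-21395)) - t = (((-111*(-68) + 87*(-20)) + 12483) - 1*(-21395)) - (-20)*sqrt(2) = (((7548 - 1740) + 12483) + 21395) + 20*sqrt(2) = ((5808 + 12483) + 21395) + 20*sqrt(2) = (18291 + 21395) + 20*sqrt(2) = 39686 + 20*sqrt(2)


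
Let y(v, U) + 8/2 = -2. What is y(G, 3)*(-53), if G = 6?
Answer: 318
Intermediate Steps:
y(v, U) = -6 (y(v, U) = -4 - 2 = -6)
y(G, 3)*(-53) = -6*(-53) = 318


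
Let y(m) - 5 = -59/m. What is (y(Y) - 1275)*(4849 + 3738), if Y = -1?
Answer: -10398857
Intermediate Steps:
y(m) = 5 - 59/m
(y(Y) - 1275)*(4849 + 3738) = ((5 - 59/(-1)) - 1275)*(4849 + 3738) = ((5 - 59*(-1)) - 1275)*8587 = ((5 + 59) - 1275)*8587 = (64 - 1275)*8587 = -1211*8587 = -10398857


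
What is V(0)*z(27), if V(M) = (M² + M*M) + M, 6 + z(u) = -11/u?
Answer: 0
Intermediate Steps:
z(u) = -6 - 11/u
V(M) = M + 2*M² (V(M) = (M² + M²) + M = 2*M² + M = M + 2*M²)
V(0)*z(27) = (0*(1 + 2*0))*(-6 - 11/27) = (0*(1 + 0))*(-6 - 11*1/27) = (0*1)*(-6 - 11/27) = 0*(-173/27) = 0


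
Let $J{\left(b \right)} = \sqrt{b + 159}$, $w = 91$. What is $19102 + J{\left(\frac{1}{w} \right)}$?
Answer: $19102 + \frac{\sqrt{1316770}}{91} \approx 19115.0$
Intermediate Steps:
$J{\left(b \right)} = \sqrt{159 + b}$
$19102 + J{\left(\frac{1}{w} \right)} = 19102 + \sqrt{159 + \frac{1}{91}} = 19102 + \sqrt{\frac{14470}{91}} = 19102 + \frac{\sqrt{1316770}}{91}$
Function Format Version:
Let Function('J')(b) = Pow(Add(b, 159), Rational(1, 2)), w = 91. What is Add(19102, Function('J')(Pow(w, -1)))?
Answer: Add(19102, Mul(Rational(1, 91), Pow(1316770, Rational(1, 2)))) ≈ 19115.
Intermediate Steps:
Function('J')(b) = Pow(Add(159, b), Rational(1, 2))
Add(19102, Function('J')(Pow(w, -1))) = Add(19102, Pow(Add(159, Pow(91, -1)), Rational(1, 2))) = Add(19102, Pow(Add(159, Rational(1, 91)), Rational(1, 2))) = Add(19102, Pow(Rational(14470, 91), Rational(1, 2))) = Add(19102, Mul(Rational(1, 91), Pow(1316770, Rational(1, 2))))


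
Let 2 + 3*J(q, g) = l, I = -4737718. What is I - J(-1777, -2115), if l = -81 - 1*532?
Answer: -4737513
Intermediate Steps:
l = -613 (l = -81 - 532 = -613)
J(q, g) = -205 (J(q, g) = -⅔ + (⅓)*(-613) = -⅔ - 613/3 = -205)
I - J(-1777, -2115) = -4737718 - 1*(-205) = -4737718 + 205 = -4737513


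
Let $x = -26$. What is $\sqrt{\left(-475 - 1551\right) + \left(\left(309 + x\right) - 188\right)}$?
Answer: $i \sqrt{1931} \approx 43.943 i$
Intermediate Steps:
$\sqrt{\left(-475 - 1551\right) + \left(\left(309 + x\right) - 188\right)} = \sqrt{\left(-475 - 1551\right) + \left(\left(309 - 26\right) - 188\right)} = \sqrt{\left(-475 - 1551\right) + \left(283 - 188\right)} = \sqrt{-2026 + 95} = \sqrt{-1931} = i \sqrt{1931}$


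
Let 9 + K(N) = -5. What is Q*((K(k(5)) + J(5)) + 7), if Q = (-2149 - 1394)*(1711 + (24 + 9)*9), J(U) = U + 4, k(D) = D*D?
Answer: -14228688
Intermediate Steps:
k(D) = D**2
J(U) = 4 + U
K(N) = -14 (K(N) = -9 - 5 = -14)
Q = -7114344 (Q = -3543*(1711 + 33*9) = -3543*(1711 + 297) = -3543*2008 = -7114344)
Q*((K(k(5)) + J(5)) + 7) = -7114344*((-14 + (4 + 5)) + 7) = -7114344*((-14 + 9) + 7) = -7114344*(-5 + 7) = -7114344*2 = -14228688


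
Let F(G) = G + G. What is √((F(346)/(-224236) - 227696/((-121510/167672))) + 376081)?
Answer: 3*√889686754063499523692170/3405864545 ≈ 830.83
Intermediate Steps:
F(G) = 2*G
√((F(346)/(-224236) - 227696/((-121510/167672))) + 376081) = √(((2*346)/(-224236) - 227696/((-121510/167672))) + 376081) = √((692*(-1/224236) - 227696/((-121510*1/167672))) + 376081) = √((-173/56059 - 227696/(-60755/83836)) + 376081) = √((-173/56059 - 227696*(-83836/60755)) + 376081) = √((-173/56059 + 19089121856/60755) + 376081) = √(1070117071614889/3405864545 + 376081) = √(2350998015563034/3405864545) = 3*√889686754063499523692170/3405864545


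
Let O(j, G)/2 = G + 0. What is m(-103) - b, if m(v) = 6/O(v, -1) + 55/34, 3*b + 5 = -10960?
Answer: 124223/34 ≈ 3653.6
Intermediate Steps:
O(j, G) = 2*G (O(j, G) = 2*(G + 0) = 2*G)
b = -3655 (b = -5/3 + (1/3)*(-10960) = -5/3 - 10960/3 = -3655)
m(v) = -47/34 (m(v) = 6/((2*(-1))) + 55/34 = 6/(-2) + 55*(1/34) = 6*(-1/2) + 55/34 = -3 + 55/34 = -47/34)
m(-103) - b = -47/34 - 1*(-3655) = -47/34 + 3655 = 124223/34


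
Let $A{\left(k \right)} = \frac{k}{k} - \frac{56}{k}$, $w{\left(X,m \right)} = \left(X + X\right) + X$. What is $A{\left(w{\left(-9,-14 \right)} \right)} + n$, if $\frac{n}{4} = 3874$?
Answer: $\frac{418475}{27} \approx 15499.0$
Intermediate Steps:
$n = 15496$ ($n = 4 \cdot 3874 = 15496$)
$w{\left(X,m \right)} = 3 X$ ($w{\left(X,m \right)} = 2 X + X = 3 X$)
$A{\left(k \right)} = 1 - \frac{56}{k}$
$A{\left(w{\left(-9,-14 \right)} \right)} + n = \frac{-56 + 3 \left(-9\right)}{3 \left(-9\right)} + 15496 = \frac{-56 - 27}{-27} + 15496 = \left(- \frac{1}{27}\right) \left(-83\right) + 15496 = \frac{83}{27} + 15496 = \frac{418475}{27}$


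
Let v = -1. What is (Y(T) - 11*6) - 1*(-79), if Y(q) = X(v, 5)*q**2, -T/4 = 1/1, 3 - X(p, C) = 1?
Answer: 45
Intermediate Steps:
X(p, C) = 2 (X(p, C) = 3 - 1*1 = 3 - 1 = 2)
T = -4 (T = -4/1 = -4*1 = -4)
Y(q) = 2*q**2
(Y(T) - 11*6) - 1*(-79) = (2*(-4)**2 - 11*6) - 1*(-79) = (2*16 - 66) + 79 = (32 - 66) + 79 = -34 + 79 = 45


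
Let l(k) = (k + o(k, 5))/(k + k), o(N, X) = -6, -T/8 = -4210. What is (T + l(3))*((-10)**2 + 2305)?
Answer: 161998395/2 ≈ 8.0999e+7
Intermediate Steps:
T = 33680 (T = -8*(-4210) = 33680)
l(k) = (-6 + k)/(2*k) (l(k) = (k - 6)/(k + k) = (-6 + k)/((2*k)) = (-6 + k)*(1/(2*k)) = (-6 + k)/(2*k))
(T + l(3))*((-10)**2 + 2305) = (33680 + (1/2)*(-6 + 3)/3)*((-10)**2 + 2305) = (33680 + (1/2)*(1/3)*(-3))*(100 + 2305) = (33680 - 1/2)*2405 = (67359/2)*2405 = 161998395/2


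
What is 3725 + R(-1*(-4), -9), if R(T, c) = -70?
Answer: 3655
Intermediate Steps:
3725 + R(-1*(-4), -9) = 3725 - 70 = 3655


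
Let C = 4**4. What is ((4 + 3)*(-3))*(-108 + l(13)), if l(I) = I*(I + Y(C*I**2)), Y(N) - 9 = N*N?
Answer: -510994222746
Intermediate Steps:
C = 256
Y(N) = 9 + N**2 (Y(N) = 9 + N*N = 9 + N**2)
l(I) = I*(9 + I + 65536*I**4) (l(I) = I*(I + (9 + (256*I**2)**2)) = I*(I + (9 + 65536*I**4)) = I*(9 + I + 65536*I**4))
((4 + 3)*(-3))*(-108 + l(13)) = ((4 + 3)*(-3))*(-108 + 13*(9 + 13 + 65536*13**4)) = (7*(-3))*(-108 + 13*(9 + 13 + 65536*28561)) = -21*(-108 + 13*(9 + 13 + 1871773696)) = -21*(-108 + 13*1871773718) = -21*(-108 + 24333058334) = -21*24333058226 = -510994222746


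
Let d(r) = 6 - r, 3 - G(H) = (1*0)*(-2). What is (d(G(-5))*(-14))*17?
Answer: -714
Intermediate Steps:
G(H) = 3 (G(H) = 3 - 1*0*(-2) = 3 - 0*(-2) = 3 - 1*0 = 3 + 0 = 3)
(d(G(-5))*(-14))*17 = ((6 - 1*3)*(-14))*17 = ((6 - 3)*(-14))*17 = (3*(-14))*17 = -42*17 = -714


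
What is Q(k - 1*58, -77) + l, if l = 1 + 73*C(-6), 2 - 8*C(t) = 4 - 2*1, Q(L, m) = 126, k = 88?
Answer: 127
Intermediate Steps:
C(t) = 0 (C(t) = 1/4 - (4 - 2*1)/8 = 1/4 - (4 - 2)/8 = 1/4 - 1/8*2 = 1/4 - 1/4 = 0)
l = 1 (l = 1 + 73*0 = 1 + 0 = 1)
Q(k - 1*58, -77) + l = 126 + 1 = 127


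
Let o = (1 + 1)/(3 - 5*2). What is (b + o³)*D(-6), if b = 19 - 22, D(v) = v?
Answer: 6222/343 ≈ 18.140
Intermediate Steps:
o = -2/7 (o = 2/(3 - 10) = 2/(-7) = 2*(-⅐) = -2/7 ≈ -0.28571)
b = -3
(b + o³)*D(-6) = (-3 + (-2/7)³)*(-6) = (-3 - 8/343)*(-6) = -1037/343*(-6) = 6222/343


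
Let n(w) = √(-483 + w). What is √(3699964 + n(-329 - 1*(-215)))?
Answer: √(3699964 + I*√597) ≈ 1923.5 + 0.006*I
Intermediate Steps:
√(3699964 + n(-329 - 1*(-215))) = √(3699964 + √(-483 + (-329 - 1*(-215)))) = √(3699964 + √(-483 + (-329 + 215))) = √(3699964 + √(-483 - 114)) = √(3699964 + √(-597)) = √(3699964 + I*√597)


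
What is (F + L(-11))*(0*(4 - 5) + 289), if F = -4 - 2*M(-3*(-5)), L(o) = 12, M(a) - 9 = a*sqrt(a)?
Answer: -2890 - 8670*sqrt(15) ≈ -36469.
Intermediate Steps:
M(a) = 9 + a**(3/2) (M(a) = 9 + a*sqrt(a) = 9 + a**(3/2))
F = -22 - 30*sqrt(15) (F = -4 - 2*(9 + (-3*(-5))**(3/2)) = -4 - 2*(9 + 15**(3/2)) = -4 - 2*(9 + 15*sqrt(15)) = -4 + (-18 - 30*sqrt(15)) = -22 - 30*sqrt(15) ≈ -138.19)
(F + L(-11))*(0*(4 - 5) + 289) = ((-22 - 30*sqrt(15)) + 12)*(0*(4 - 5) + 289) = (-10 - 30*sqrt(15))*(0*(-1) + 289) = (-10 - 30*sqrt(15))*(0 + 289) = (-10 - 30*sqrt(15))*289 = -2890 - 8670*sqrt(15)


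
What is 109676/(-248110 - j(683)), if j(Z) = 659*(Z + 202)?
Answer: -109676/831325 ≈ -0.13193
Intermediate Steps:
j(Z) = 133118 + 659*Z (j(Z) = 659*(202 + Z) = 133118 + 659*Z)
109676/(-248110 - j(683)) = 109676/(-248110 - (133118 + 659*683)) = 109676/(-248110 - (133118 + 450097)) = 109676/(-248110 - 1*583215) = 109676/(-248110 - 583215) = 109676/(-831325) = 109676*(-1/831325) = -109676/831325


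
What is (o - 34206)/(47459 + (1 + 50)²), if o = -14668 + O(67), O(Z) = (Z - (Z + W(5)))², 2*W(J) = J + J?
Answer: -48849/50060 ≈ -0.97581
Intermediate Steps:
W(J) = J (W(J) = (J + J)/2 = (2*J)/2 = J)
O(Z) = 25 (O(Z) = (Z - (Z + 5))² = (Z - (5 + Z))² = (Z + (-5 - Z))² = (-5)² = 25)
o = -14643 (o = -14668 + 25 = -14643)
(o - 34206)/(47459 + (1 + 50)²) = (-14643 - 34206)/(47459 + (1 + 50)²) = -48849/(47459 + 51²) = -48849/(47459 + 2601) = -48849/50060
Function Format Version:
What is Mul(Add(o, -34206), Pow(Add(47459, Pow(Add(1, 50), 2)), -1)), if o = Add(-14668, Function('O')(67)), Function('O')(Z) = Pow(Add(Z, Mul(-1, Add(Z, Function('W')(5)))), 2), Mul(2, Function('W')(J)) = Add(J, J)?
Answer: Rational(-48849, 50060) ≈ -0.97581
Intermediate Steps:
Function('W')(J) = J (Function('W')(J) = Mul(Rational(1, 2), Add(J, J)) = Mul(Rational(1, 2), Mul(2, J)) = J)
Function('O')(Z) = 25 (Function('O')(Z) = Pow(Add(Z, Mul(-1, Add(Z, 5))), 2) = Pow(Add(Z, Mul(-1, Add(5, Z))), 2) = Pow(Add(Z, Add(-5, Mul(-1, Z))), 2) = Pow(-5, 2) = 25)
o = -14643 (o = Add(-14668, 25) = -14643)
Mul(Add(o, -34206), Pow(Add(47459, Pow(Add(1, 50), 2)), -1)) = Mul(Add(-14643, -34206), Pow(Add(47459, Pow(Add(1, 50), 2)), -1)) = Mul(-48849, Pow(Add(47459, Pow(51, 2)), -1)) = Mul(-48849, Pow(Add(47459, 2601), -1)) = Mul(-48849, Pow(50060, -1)) = Mul(-48849, Rational(1, 50060)) = Rational(-48849, 50060)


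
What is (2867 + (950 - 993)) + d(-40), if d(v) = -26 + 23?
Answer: 2821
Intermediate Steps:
d(v) = -3
(2867 + (950 - 993)) + d(-40) = (2867 + (950 - 993)) - 3 = (2867 - 43) - 3 = 2824 - 3 = 2821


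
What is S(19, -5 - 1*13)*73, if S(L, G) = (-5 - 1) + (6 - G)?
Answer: 1314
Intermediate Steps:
S(L, G) = -G (S(L, G) = -6 + (6 - G) = -G)
S(19, -5 - 1*13)*73 = -(-5 - 1*13)*73 = -(-5 - 13)*73 = -1*(-18)*73 = 18*73 = 1314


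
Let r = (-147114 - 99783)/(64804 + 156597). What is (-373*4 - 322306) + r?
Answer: -71689447895/221401 ≈ -3.2380e+5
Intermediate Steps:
r = -246897/221401 ≈ -1.1152
(-373*4 - 322306) + r = (-373*4 - 322306) - 246897/221401 = (-1492 - 322306) - 246897/221401 = -323798 - 246897/221401 = -71689447895/221401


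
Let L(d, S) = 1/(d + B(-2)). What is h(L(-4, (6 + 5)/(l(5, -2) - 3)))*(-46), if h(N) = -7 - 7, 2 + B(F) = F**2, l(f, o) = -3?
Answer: 644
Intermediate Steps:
B(F) = -2 + F**2
L(d, S) = 1/(2 + d) (L(d, S) = 1/(d + (-2 + (-2)**2)) = 1/(d + (-2 + 4)) = 1/(d + 2) = 1/(2 + d))
h(N) = -14
h(L(-4, (6 + 5)/(l(5, -2) - 3)))*(-46) = -14*(-46) = 644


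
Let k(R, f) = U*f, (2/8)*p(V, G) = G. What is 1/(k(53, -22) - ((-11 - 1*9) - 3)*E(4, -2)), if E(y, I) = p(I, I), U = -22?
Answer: 1/300 ≈ 0.0033333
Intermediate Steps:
p(V, G) = 4*G
E(y, I) = 4*I
k(R, f) = -22*f
1/(k(53, -22) - ((-11 - 1*9) - 3)*E(4, -2)) = 1/(-22*(-22) - ((-11 - 1*9) - 3)*4*(-2)) = 1/(484 - ((-11 - 9) - 3)*(-8)) = 1/(484 - (-20 - 3)*(-8)) = 1/(484 - (-23)*(-8)) = 1/(484 - 1*184) = 1/(484 - 184) = 1/300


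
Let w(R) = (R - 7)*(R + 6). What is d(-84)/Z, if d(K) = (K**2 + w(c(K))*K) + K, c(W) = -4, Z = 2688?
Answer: 105/32 ≈ 3.2813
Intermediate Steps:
w(R) = (-7 + R)*(6 + R)
d(K) = K**2 - 21*K (d(K) = (K**2 + (-42 + (-4)**2 - 1*(-4))*K) + K = (K**2 + (-42 + 16 + 4)*K) + K = (K**2 - 22*K) + K = K**2 - 21*K)
d(-84)/Z = -84*(-21 - 84)/2688 = -84*(-105)*(1/2688) = 8820*(1/2688) = 105/32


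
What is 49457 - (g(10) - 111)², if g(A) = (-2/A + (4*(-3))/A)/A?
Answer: 92762251/2500 ≈ 37105.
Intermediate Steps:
g(A) = -14/A² (g(A) = (-2/A - 12/A)/A = (-14/A)/A = -14/A²)
49457 - (g(10) - 111)² = 49457 - (-14/10² - 111)² = 49457 - (-14*1/100 - 111)² = 49457 - (-7/50 - 111)² = 49457 - (-5557/50)² = 49457 - 1*30880249/2500 = 49457 - 30880249/2500 = 92762251/2500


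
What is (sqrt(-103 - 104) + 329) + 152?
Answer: 481 + 3*I*sqrt(23) ≈ 481.0 + 14.387*I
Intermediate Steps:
(sqrt(-103 - 104) + 329) + 152 = (sqrt(-207) + 329) + 152 = (3*I*sqrt(23) + 329) + 152 = (329 + 3*I*sqrt(23)) + 152 = 481 + 3*I*sqrt(23)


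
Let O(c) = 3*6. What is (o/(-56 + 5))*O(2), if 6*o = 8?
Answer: -8/17 ≈ -0.47059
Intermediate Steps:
o = 4/3 (o = (1/6)*8 = 4/3 ≈ 1.3333)
O(c) = 18
(o/(-56 + 5))*O(2) = ((4/3)/(-56 + 5))*18 = ((4/3)/(-51))*18 = -1/51*4/3*18 = -4/153*18 = -8/17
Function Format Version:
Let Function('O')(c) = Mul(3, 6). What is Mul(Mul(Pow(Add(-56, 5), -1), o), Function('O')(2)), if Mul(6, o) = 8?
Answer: Rational(-8, 17) ≈ -0.47059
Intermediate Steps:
o = Rational(4, 3) (o = Mul(Rational(1, 6), 8) = Rational(4, 3) ≈ 1.3333)
Function('O')(c) = 18
Mul(Mul(Pow(Add(-56, 5), -1), o), Function('O')(2)) = Mul(Mul(Pow(Add(-56, 5), -1), Rational(4, 3)), 18) = Mul(Mul(Pow(-51, -1), Rational(4, 3)), 18) = Mul(Mul(Rational(-1, 51), Rational(4, 3)), 18) = Mul(Rational(-4, 153), 18) = Rational(-8, 17)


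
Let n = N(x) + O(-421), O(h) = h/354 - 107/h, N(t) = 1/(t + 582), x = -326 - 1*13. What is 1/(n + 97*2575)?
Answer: 12071754/3015211116625 ≈ 4.0036e-6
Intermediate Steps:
x = -339 (x = -326 - 13 = -339)
N(t) = 1/(582 + t)
O(h) = -107/h + h/354 (O(h) = h*(1/354) - 107/h = h/354 - 107/h = -107/h + h/354)
n = -11238725/12071754 (n = 1/(582 - 339) + (-107/(-421) + (1/354)*(-421)) = 1/243 + (-107*(-1/421) - 421/354) = 1/243 + (107/421 - 421/354) = 1/243 - 139363/149034 = -11238725/12071754 ≈ -0.93099)
1/(n + 97*2575) = 1/(-11238725/12071754 + 97*2575) = 1/(-11238725/12071754 + 249775) = 1/(3015211116625/12071754) = 12071754/3015211116625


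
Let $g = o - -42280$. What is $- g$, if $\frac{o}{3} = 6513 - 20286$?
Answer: $-961$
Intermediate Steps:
$o = -41319$ ($o = 3 \left(6513 - 20286\right) = 3 \left(-13773\right) = -41319$)
$g = 961$ ($g = -41319 - -42280 = -41319 + 42280 = 961$)
$- g = \left(-1\right) 961 = -961$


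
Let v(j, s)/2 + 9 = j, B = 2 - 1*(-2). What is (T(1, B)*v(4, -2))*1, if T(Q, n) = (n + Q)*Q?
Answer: -50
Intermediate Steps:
B = 4 (B = 2 + 2 = 4)
T(Q, n) = Q*(Q + n) (T(Q, n) = (Q + n)*Q = Q*(Q + n))
v(j, s) = -18 + 2*j
(T(1, B)*v(4, -2))*1 = ((1*(1 + 4))*(-18 + 2*4))*1 = ((1*5)*(-18 + 8))*1 = (5*(-10))*1 = -50*1 = -50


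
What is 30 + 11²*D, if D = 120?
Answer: 14550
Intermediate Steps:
30 + 11²*D = 30 + 11²*120 = 30 + 121*120 = 30 + 14520 = 14550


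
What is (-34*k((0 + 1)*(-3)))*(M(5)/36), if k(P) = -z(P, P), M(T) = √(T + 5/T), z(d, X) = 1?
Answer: 17*√6/18 ≈ 2.3134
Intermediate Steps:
k(P) = -1 (k(P) = -1*1 = -1)
(-34*k((0 + 1)*(-3)))*(M(5)/36) = (-34*(-1))*(√(5 + 5/5)/36) = 34*(√(5 + 5*(⅕))*(1/36)) = 34*(√(5 + 1)*(1/36)) = 34*(√6*(1/36)) = 34*(√6/36) = 17*√6/18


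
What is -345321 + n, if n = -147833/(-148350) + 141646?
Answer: -30215038417/148350 ≈ -2.0367e+5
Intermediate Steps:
n = 21013331933/148350 (n = -147833*(-1/148350) + 141646 = 147833/148350 + 141646 = 21013331933/148350 ≈ 1.4165e+5)
-345321 + n = -345321 + 21013331933/148350 = -30215038417/148350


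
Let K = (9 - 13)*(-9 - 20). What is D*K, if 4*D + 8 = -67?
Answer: -2175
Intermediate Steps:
D = -75/4 (D = -2 + (¼)*(-67) = -2 - 67/4 = -75/4 ≈ -18.750)
K = 116 (K = -4*(-29) = 116)
D*K = -75/4*116 = -2175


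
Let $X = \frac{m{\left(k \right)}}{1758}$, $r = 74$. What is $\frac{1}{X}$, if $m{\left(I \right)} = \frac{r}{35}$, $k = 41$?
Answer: $\frac{30765}{37} \approx 831.49$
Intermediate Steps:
$m{\left(I \right)} = \frac{74}{35}$
$X = \frac{37}{30765}$ ($X = \frac{74}{35 \cdot 1758} = \frac{74}{35} \cdot \frac{1}{1758} = \frac{37}{30765} \approx 0.0012027$)
$\frac{1}{X} = \frac{1}{\frac{37}{30765}} = \frac{30765}{37}$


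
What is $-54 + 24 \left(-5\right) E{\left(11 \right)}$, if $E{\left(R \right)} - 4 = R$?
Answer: $-1854$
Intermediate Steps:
$E{\left(R \right)} = 4 + R$
$-54 + 24 \left(-5\right) E{\left(11 \right)} = -54 + 24 \left(-5\right) \left(4 + 11\right) = -54 - 1800 = -1854$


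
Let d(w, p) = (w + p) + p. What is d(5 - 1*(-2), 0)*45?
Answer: 315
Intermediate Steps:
d(w, p) = w + 2*p (d(w, p) = (p + w) + p = w + 2*p)
d(5 - 1*(-2), 0)*45 = ((5 - 1*(-2)) + 2*0)*45 = ((5 + 2) + 0)*45 = (7 + 0)*45 = 7*45 = 315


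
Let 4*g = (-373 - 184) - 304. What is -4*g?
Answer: 861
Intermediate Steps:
g = -861/4 (g = ((-373 - 184) - 304)/4 = (-557 - 304)/4 = (¼)*(-861) = -861/4 ≈ -215.25)
-4*g = -4*(-861/4) = 861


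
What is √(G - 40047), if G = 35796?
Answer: I*√4251 ≈ 65.2*I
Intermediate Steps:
√(G - 40047) = √(35796 - 40047) = √(-4251) = I*√4251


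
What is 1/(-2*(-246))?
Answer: 1/492 ≈ 0.0020325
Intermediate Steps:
1/(-2*(-246)) = 1/492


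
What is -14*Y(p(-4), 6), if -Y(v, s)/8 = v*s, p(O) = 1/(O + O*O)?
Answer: 56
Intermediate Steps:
p(O) = 1/(O + O²)
Y(v, s) = -8*s*v (Y(v, s) = -8*v*s = -8*s*v)
-14*Y(p(-4), 6) = -(-112)*6*1/((-4)*(1 - 4)) = -(-112)*6*(-¼/(-3)) = -(-112)*6*(-¼*(-⅓)) = -(-112)*6/12 = -14*(-4) = 56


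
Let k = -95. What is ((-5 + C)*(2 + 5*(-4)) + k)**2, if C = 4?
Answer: 5929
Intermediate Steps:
((-5 + C)*(2 + 5*(-4)) + k)**2 = ((-5 + 4)*(2 + 5*(-4)) - 95)**2 = (-(2 - 20) - 95)**2 = (-1*(-18) - 95)**2 = (18 - 95)**2 = (-77)**2 = 5929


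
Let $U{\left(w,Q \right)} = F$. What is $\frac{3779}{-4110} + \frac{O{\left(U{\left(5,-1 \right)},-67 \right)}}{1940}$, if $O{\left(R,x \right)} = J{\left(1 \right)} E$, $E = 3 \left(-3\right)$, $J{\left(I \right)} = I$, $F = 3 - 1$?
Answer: $- \frac{147365}{159468} \approx -0.9241$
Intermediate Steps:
$F = 2$ ($F = 3 - 1 = 2$)
$U{\left(w,Q \right)} = 2$
$E = -9$
$O{\left(R,x \right)} = -9$ ($O{\left(R,x \right)} = 1 \left(-9\right) = -9$)
$\frac{3779}{-4110} + \frac{O{\left(U{\left(5,-1 \right)},-67 \right)}}{1940} = \frac{3779}{-4110} - \frac{9}{1940} = 3779 \left(- \frac{1}{4110}\right) - \frac{9}{1940} = - \frac{3779}{4110} - \frac{9}{1940} = - \frac{147365}{159468}$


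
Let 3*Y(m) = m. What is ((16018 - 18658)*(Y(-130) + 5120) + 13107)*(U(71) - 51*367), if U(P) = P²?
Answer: 183111971068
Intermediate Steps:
Y(m) = m/3
((16018 - 18658)*(Y(-130) + 5120) + 13107)*(U(71) - 51*367) = ((16018 - 18658)*((⅓)*(-130) + 5120) + 13107)*(71² - 51*367) = (-2640*(-130/3 + 5120) + 13107)*(5041 - 18717) = (-2640*15230/3 + 13107)*(-13676) = (-13402400 + 13107)*(-13676) = -13389293*(-13676) = 183111971068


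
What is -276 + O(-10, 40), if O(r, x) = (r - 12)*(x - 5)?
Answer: -1046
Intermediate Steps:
O(r, x) = (-12 + r)*(-5 + x)
-276 + O(-10, 40) = -276 + (60 - 12*40 - 5*(-10) - 10*40) = -276 + (60 - 480 + 50 - 400) = -276 - 770 = -1046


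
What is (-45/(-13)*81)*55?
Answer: 200475/13 ≈ 15421.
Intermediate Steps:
(-45/(-13)*81)*55 = (-45*(-1/13)*81)*55 = ((45/13)*81)*55 = (3645/13)*55 = 200475/13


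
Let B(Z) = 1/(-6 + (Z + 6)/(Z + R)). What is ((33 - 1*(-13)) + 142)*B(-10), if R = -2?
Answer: -564/17 ≈ -33.176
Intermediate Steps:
B(Z) = 1/(-6 + (6 + Z)/(-2 + Z)) (B(Z) = 1/(-6 + (Z + 6)/(Z - 2)) = 1/(-6 + (6 + Z)/(-2 + Z)))
((33 - 1*(-13)) + 142)*B(-10) = ((33 - 1*(-13)) + 142)*((2 - 1*(-10))/(-18 + 5*(-10))) = ((33 + 13) + 142)*((2 + 10)/(-18 - 50)) = (46 + 142)*(12/(-68)) = 188*(-1/68*12) = 188*(-3/17) = -564/17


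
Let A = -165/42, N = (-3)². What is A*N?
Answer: -495/14 ≈ -35.357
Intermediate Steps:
N = 9
A = -55/14 (A = -165*1/42 = -55/14 ≈ -3.9286)
A*N = -55/14*9 = -495/14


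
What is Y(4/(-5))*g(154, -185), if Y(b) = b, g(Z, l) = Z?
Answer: -616/5 ≈ -123.20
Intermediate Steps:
Y(4/(-5))*g(154, -185) = (4/(-5))*154 = (4*(-⅕))*154 = -⅘*154 = -616/5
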